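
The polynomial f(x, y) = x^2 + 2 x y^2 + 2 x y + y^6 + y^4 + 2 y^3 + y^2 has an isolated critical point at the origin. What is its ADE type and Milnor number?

Type A_5, Milnor number mu = 5.

The Hessian of f at 0 has rank 1. Corank 1: A-series; mu = 5 gives A_5.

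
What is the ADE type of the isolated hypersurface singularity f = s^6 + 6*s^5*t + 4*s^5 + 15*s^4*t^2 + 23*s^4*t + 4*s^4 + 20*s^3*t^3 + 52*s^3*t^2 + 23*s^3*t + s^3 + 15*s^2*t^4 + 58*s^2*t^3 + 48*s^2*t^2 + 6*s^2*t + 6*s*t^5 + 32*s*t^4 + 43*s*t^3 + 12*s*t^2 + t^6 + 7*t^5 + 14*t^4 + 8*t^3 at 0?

E7

The Hessian of f at 0 is [[0, 0], [0, 0]] with rank 0, so corank 2. A Groebner basis of the Jacobian ideal J(f) in C{s,t} is {-3*s^2/5 - 12*s*t/5 + t^4 + t^3/5 - 12*t^2/5, s^3 + 18*s^2/5 + 72*s*t/5 + 34*t^3/5 + 72*t^2/5, s^2*t - s^2 - 4*s*t - 11*t^3/3 - 4*t^2, s^2/5 + s*t^2 + 4*s*t/5 + 29*t^3/15 + 4*t^2/5}; counting standard monomials gives mu = 7. Corank 2; j^3 = (s + 2*t)^3 is a perfect cube, so E-series; the 4-jet and mu = 7 give E_7.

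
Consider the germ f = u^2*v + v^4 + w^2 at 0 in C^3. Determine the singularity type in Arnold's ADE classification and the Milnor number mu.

Type D_{5}, Milnor number mu = 5.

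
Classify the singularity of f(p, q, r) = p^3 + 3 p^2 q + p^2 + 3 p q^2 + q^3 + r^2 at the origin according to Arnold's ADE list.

The Hessian of f at 0 has rank 2. Corank 1: A-series; mu = 2 gives A_2.

A2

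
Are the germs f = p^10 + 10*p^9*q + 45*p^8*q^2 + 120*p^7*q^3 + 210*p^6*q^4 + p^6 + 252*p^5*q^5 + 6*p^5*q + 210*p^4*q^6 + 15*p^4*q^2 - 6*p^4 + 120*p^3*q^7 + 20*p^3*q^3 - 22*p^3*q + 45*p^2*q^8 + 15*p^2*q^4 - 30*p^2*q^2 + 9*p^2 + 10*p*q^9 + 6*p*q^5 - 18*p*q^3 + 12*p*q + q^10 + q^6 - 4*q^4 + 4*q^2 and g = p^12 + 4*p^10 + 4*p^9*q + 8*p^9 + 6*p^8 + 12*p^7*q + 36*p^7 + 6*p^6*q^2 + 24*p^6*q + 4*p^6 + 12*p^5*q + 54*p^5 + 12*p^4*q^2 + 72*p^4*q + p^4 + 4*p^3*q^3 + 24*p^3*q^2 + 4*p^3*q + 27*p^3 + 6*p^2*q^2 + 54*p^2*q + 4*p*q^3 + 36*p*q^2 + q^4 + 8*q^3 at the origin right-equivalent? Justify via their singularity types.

The Hessian of f at 0 is [[18, 12], [12, 8]] with rank 1, so corank 1. A Groebner basis of the Jacobian ideal J(f) in C{p,q} is {-324*p*q^2 + 2187*p + q^5 - 243*q^3 + 1458*q, 81*p^2/2 + p*q^3 + 81*p*q/2 + 5*q^4/6 + 9*q^2, p^3 - 2*p*q^2 + 6*p - 10*q^3/9 + 4*q, p^2*q + 5*p*q^2/3 - 3*p + 19*q^3/27 - 2*q}; counting standard monomials gives mu = 9. Corank 1: A-series; mu = 9 gives A_9. The Hessian of g at 0 is [[0, 0], [0, 0]] with rank 0, so corank 2. A Groebner basis of the Jacobian ideal J(g) in C{p,q} is {q^4, p*q^2 + 7*q^3/9, p^2 + 4*p*q/3 + 4*q^2/9}; counting standard monomials gives mu = 6. Corank 2; j^3 = (3*p + 2*q)^3 is a perfect cube, so E-series; the 4-jet and mu = 6 give E_6. f is A_9 but g is E_6, hence not right-equivalent.

No.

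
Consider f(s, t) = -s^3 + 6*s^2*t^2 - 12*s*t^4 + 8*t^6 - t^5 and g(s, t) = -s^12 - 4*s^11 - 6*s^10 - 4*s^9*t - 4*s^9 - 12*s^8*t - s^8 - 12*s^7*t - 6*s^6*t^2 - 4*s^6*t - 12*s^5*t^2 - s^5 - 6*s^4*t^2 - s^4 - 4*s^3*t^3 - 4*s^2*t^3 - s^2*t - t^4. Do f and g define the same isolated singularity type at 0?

The Hessian of f at 0 has rank 0. Corank 2; j^3 = -s^3 is a perfect cube, so E-series; the 5-jet and mu = 8 give E_8. The Hessian of g at 0 has rank 0. Corank 2; j^3 = -s^2*t has shape L^2 M (L != M), so D-series; mu = 5 gives D_5. f is E_8 but g is D_5, hence not right-equivalent.

No.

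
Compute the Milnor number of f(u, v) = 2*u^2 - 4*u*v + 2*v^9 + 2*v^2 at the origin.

8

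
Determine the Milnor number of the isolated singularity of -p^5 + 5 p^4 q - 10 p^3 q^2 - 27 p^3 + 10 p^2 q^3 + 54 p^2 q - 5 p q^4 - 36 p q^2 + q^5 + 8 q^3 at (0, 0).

8

The Hessian of f at 0 has rank 0. Corank 2; j^3 = -(3*p - 2*q)^3 is a perfect cube, so E-series; the 5-jet and mu = 8 give E_8.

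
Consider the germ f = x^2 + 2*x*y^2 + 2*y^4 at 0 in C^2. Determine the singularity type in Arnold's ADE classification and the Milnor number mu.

Type A3, Milnor number mu = 3.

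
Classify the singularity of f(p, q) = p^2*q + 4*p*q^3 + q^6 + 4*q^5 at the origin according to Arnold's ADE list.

The Hessian of f at 0 is [[0, 0], [0, 0]] with rank 0, so corank 2. A Groebner basis of the Jacobian ideal J(f) in C{p,q} is {p^3, p^2*q + 2*p^2/3 + 4*p*q^2/3, p*q/2 + q^3}; counting standard monomials gives mu = 7. Corank 2; j^3 = p^2*q has shape L^2 M (L != M), so D-series; mu = 7 gives D_7.

D7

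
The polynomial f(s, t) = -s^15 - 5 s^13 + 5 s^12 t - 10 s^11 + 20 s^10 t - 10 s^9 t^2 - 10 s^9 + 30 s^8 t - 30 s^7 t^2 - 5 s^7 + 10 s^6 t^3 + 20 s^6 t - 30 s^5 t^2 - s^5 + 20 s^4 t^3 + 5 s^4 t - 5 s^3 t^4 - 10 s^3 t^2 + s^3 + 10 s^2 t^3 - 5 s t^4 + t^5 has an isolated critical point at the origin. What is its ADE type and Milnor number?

The Hessian of f at 0 has rank 0. Corank 2; j^3 = s^3 is a perfect cube, so E-series; the 5-jet and mu = 8 give E_8.

Type E_8, Milnor number mu = 8.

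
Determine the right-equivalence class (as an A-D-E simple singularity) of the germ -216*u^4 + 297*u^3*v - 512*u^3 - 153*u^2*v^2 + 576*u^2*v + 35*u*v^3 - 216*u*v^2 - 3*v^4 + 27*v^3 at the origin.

E_{7}

The Hessian of f at 0 has rank 0. Corank 2; j^3 = -(8*u - 3*v)^3 is a perfect cube, so E-series; the 4-jet and mu = 7 give E_7.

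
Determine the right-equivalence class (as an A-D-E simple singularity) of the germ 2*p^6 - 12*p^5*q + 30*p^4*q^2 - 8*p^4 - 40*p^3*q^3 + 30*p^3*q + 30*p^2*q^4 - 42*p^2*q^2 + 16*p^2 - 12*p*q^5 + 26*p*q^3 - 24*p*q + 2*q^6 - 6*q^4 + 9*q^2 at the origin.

A_5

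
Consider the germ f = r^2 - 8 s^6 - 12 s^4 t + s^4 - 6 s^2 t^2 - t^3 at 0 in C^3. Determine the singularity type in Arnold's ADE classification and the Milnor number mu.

Type E_{6}, Milnor number mu = 6.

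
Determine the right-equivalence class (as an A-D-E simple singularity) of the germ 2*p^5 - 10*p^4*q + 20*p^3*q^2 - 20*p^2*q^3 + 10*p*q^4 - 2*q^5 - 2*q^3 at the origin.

E8

The Hessian of f at 0 has rank 0. Corank 2; j^3 = -2*q^3 is a perfect cube, so E-series; the 5-jet and mu = 8 give E_8.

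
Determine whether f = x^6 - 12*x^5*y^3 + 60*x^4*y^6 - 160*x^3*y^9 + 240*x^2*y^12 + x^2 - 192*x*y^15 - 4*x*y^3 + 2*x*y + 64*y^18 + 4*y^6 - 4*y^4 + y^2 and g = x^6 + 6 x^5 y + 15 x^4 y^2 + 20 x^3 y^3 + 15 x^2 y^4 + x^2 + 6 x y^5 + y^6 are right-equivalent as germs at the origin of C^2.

Yes.

The Hessian of f at 0 is [[2, 2], [2, 2]] with rank 1, so corank 1. A Groebner basis of the Jacobian ideal J(f) in C{x,y} is {x*y^2 + x/2 + y/2, -x/2 + y^3 - y/2, x^2 + 2*x*y + y^2}; counting standard monomials gives mu = 5. Corank 1: A-series; mu = 5 gives A_5. The Hessian of g at 0 is [[2, 0], [0, 0]] with rank 1, so corank 1. A Groebner basis of the Jacobian ideal J(g) in C{x,y} is {y^5, x}; counting standard monomials gives mu = 5. Corank 1: A-series; mu = 5 gives A_5. Both have type A_5, hence right-equivalent.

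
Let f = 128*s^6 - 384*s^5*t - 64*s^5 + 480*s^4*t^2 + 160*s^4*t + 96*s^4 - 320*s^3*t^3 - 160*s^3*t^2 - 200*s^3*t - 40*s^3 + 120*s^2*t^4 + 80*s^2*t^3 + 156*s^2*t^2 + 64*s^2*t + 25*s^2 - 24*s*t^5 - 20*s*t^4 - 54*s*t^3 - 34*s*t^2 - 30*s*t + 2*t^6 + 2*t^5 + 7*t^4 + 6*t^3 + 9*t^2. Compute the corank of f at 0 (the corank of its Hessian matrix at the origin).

1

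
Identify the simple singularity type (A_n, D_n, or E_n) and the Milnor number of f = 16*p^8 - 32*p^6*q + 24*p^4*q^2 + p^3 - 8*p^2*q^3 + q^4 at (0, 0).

The Hessian of f at 0 is [[0, 0], [0, 0]] with rank 0, so corank 2. A Groebner basis of the Jacobian ideal J(f) in C{p,q} is {q^3, p^2}; counting standard monomials gives mu = 6. Corank 2; j^3 = p^3 is a perfect cube, so E-series; the 4-jet and mu = 6 give E_6.

Type E6, Milnor number mu = 6.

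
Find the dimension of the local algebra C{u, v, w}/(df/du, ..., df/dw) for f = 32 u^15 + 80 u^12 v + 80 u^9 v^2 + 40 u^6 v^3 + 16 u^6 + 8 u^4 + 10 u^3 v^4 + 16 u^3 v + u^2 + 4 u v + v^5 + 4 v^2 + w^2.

4

The Hessian of f at 0 is [[2, 4, 0], [4, 8, 0], [0, 0, 2]] with rank 2, so corank 1. A Groebner basis of the Jacobian ideal J(f) in C{u,v,w} is {-u/32 + v^3 - v/16, u^2 - 4*v^2, u*v + 2*v^2, w}; counting standard monomials gives mu = 4. Corank 1: A-series; mu = 4 gives A_4.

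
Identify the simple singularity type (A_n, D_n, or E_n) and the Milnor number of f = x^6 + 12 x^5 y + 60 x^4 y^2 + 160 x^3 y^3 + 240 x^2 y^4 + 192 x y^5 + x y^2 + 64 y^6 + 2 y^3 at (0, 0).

Type D7, Milnor number mu = 7.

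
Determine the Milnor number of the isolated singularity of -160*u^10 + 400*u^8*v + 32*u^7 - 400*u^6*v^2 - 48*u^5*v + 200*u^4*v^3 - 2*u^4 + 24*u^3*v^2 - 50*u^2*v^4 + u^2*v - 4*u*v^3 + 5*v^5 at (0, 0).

The Hessian of f at 0 is [[0, 0], [0, 0]] with rank 0, so corank 2. A Groebner basis of the Jacobian ideal J(f) in C{u,v} is {u^3, u^2*v, 2*u^2 + u*v^2, -u*v/2 + v^3}; counting standard monomials gives mu = 6. Corank 2; j^3 = u^2*v has shape L^2 M (L != M), so D-series; mu = 6 gives D_6.

6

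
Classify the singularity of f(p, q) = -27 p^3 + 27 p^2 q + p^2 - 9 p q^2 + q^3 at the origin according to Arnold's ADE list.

The Hessian of f at 0 has rank 1. Corank 1: A-series; mu = 2 gives A_2.

A2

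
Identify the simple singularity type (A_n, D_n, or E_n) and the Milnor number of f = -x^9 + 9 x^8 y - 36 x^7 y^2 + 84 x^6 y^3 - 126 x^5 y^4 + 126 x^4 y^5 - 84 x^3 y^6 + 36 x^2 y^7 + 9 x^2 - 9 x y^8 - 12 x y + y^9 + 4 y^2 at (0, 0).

Type A8, Milnor number mu = 8.

The Hessian of f at 0 has rank 1. Corank 1: A-series; mu = 8 gives A_8.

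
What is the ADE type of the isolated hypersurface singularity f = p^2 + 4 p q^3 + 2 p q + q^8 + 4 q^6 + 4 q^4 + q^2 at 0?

A7

The Hessian of f at 0 is [[2, 2], [2, 2]] with rank 1, so corank 1. A Groebner basis of the Jacobian ideal J(f) in C{p,q} is {p^3 - 3*p*q^2 + p + q, p^2*q + 2*p*q^2 - p/2 - q/2, p/2 + q^3 + q/2}; counting standard monomials gives mu = 7. Corank 1: A-series; mu = 7 gives A_7.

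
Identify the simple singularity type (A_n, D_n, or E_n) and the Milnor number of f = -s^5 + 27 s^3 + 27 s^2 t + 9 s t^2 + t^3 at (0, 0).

Type E_{8}, Milnor number mu = 8.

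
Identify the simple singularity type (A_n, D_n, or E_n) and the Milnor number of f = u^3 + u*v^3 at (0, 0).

The Hessian of f at 0 is [[0, 0], [0, 0]] with rank 0, so corank 2. A Groebner basis of the Jacobian ideal J(f) in C{u,v} is {u^3, u*v^2, 3*u^2 + v^3}; counting standard monomials gives mu = 7. Corank 2; j^3 = u^3 is a perfect cube, so E-series; the 4-jet and mu = 7 give E_7.

Type E_7, Milnor number mu = 7.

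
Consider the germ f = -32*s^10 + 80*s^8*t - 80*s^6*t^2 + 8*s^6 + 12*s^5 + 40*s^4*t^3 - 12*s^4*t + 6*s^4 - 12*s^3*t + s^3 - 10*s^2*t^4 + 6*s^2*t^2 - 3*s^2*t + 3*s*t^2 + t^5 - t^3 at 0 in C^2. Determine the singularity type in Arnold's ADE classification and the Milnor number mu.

Type E_8, Milnor number mu = 8.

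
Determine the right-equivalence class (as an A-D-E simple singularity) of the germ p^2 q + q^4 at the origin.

D_5

The Hessian of f at 0 has rank 0. Corank 2; j^3 = p^2*q has shape L^2 M (L != M), so D-series; mu = 5 gives D_5.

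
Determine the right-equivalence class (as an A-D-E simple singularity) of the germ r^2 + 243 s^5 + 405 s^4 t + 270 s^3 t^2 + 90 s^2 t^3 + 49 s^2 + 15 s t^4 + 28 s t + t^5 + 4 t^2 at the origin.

A_4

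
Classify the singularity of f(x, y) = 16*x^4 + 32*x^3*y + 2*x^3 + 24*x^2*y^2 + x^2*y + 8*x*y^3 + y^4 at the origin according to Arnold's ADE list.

D5

The Hessian of f at 0 has rank 0. Corank 2; j^3 = x^2*(2*x + y) has shape L^2 M (L != M), so D-series; mu = 5 gives D_5.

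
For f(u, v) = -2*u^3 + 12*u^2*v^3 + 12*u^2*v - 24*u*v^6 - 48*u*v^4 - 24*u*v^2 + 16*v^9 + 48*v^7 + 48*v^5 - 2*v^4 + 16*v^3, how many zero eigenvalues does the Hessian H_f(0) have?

Hessian at 0 has rank 0.

2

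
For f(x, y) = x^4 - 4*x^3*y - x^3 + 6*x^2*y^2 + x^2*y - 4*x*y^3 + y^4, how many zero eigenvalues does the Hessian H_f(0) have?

2

Hessian at 0 has rank 0.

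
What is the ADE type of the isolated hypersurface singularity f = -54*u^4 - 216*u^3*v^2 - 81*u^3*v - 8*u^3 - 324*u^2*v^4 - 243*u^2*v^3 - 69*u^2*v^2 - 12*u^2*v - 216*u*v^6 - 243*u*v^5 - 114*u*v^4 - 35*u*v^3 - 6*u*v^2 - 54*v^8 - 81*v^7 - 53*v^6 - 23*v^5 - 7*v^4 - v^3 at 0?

E7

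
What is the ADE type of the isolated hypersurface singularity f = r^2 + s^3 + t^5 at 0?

The Hessian of f at 0 is [[0, 0, 0], [0, 0, 0], [0, 0, 2]] with rank 1, so corank 2. A Groebner basis of the Jacobian ideal J(f) in C{s,t,r} is {t^4, s^2, r}; counting standard monomials gives mu = 8. Corank 2; j^3 = s^3 is a perfect cube, so E-series; the 5-jet and mu = 8 give E_8.

E_8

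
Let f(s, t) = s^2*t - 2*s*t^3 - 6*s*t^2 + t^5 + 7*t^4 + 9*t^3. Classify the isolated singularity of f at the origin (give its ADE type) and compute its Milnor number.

Type D_{5}, Milnor number mu = 5.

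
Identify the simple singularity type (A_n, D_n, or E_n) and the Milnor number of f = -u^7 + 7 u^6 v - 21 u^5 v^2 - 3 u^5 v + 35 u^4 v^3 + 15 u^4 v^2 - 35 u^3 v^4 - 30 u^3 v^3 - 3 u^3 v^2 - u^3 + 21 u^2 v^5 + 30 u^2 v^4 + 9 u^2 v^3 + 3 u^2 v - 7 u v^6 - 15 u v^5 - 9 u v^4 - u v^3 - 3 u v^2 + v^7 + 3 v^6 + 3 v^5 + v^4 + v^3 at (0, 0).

Type E7, Milnor number mu = 7.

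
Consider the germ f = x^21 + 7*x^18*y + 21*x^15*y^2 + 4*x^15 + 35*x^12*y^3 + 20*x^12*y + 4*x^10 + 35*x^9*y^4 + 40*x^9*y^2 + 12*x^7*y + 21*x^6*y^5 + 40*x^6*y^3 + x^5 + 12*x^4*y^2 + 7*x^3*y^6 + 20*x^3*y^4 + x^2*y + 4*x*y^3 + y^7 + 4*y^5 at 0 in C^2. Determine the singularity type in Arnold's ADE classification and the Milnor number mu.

Type D_{8}, Milnor number mu = 8.

The Hessian of f at 0 has rank 0. Corank 2; j^3 = x^2*y has shape L^2 M (L != M), so D-series; mu = 8 gives D_8.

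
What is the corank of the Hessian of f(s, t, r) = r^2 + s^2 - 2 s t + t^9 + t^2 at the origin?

1

The Hessian at 0 is [[2, -2, 0], [-2, 2, 0], [0, 0, 2]] of rank 2; hence corank 1.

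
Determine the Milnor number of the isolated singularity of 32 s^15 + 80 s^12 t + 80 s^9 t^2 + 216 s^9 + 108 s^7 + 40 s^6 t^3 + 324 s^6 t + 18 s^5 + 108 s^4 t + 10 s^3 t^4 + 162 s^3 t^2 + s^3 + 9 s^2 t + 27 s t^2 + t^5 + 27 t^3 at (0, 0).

8

The Hessian of f at 0 has rank 0. Corank 2; j^3 = (s + 3*t)^3 is a perfect cube, so E-series; the 5-jet and mu = 8 give E_8.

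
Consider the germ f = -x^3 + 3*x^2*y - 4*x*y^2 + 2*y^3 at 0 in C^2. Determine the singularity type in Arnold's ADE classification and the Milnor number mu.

Type D_4, Milnor number mu = 4.

The Hessian of f at 0 is [[0, 0], [0, 0]] with rank 0, so corank 2. A Groebner basis of the Jacobian ideal J(f) in C{x,y} is {y^3, x^2 - 2*y^2/3, x*y - y^2}; counting standard monomials gives mu = 4. Corank 2; j^3 = -(x - y)*(x^2 - 2*x*y + 2*y^2) splits into three distinct lines over C (the quadratic factor has nonzero discriminant), so D_4.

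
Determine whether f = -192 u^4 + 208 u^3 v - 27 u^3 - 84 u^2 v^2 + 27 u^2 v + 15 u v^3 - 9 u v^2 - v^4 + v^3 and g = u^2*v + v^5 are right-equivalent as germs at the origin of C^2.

No.

The Hessian of f at 0 has rank 0. Corank 2; j^3 = -(3*u - v)^3 is a perfect cube, so E-series; the 4-jet and mu = 7 give E_7. The Hessian of g at 0 has rank 0. Corank 2; j^3 = u^2*v has shape L^2 M (L != M), so D-series; mu = 6 gives D_6. f is E_7 but g is D_6, hence not right-equivalent.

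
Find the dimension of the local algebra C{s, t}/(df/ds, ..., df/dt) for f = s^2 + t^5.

The Hessian of f at 0 is [[2, 0], [0, 0]] with rank 1, so corank 1. A Groebner basis of the Jacobian ideal J(f) in C{s,t} is {t^4, s}; counting standard monomials gives mu = 4. Corank 1: A-series; mu = 4 gives A_4.

4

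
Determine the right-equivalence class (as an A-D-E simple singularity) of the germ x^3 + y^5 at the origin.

E8

The Hessian of f at 0 has rank 0. Corank 2; j^3 = x^3 is a perfect cube, so E-series; the 5-jet and mu = 8 give E_8.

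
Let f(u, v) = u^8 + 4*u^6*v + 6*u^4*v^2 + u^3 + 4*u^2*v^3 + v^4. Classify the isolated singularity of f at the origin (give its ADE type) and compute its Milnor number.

Type E_{6}, Milnor number mu = 6.

The Hessian of f at 0 is [[0, 0], [0, 0]] with rank 0, so corank 2. A Groebner basis of the Jacobian ideal J(f) in C{u,v} is {v^3, u^2}; counting standard monomials gives mu = 6. Corank 2; j^3 = u^3 is a perfect cube, so E-series; the 4-jet and mu = 6 give E_6.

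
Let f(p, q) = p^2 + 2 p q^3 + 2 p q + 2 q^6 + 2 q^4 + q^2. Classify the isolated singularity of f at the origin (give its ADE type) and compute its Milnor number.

The Hessian of f at 0 has rank 1. Corank 1: A-series; mu = 5 gives A_5.

Type A5, Milnor number mu = 5.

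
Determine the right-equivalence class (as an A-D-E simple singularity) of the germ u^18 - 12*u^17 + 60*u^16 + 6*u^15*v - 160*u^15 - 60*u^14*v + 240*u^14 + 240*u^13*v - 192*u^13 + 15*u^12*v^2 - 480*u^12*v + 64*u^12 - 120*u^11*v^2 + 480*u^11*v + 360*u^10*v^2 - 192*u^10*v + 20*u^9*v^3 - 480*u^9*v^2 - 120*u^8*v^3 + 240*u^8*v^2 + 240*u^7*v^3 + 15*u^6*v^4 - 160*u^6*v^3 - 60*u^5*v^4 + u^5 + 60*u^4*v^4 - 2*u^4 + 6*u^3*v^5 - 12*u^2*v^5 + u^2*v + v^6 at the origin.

D_7

The Hessian of f at 0 is [[0, 0], [0, 0]] with rank 0, so corank 2. A Groebner basis of the Jacobian ideal J(f) in C{u,v} is {u^2/6 + v^5, u^3, u*v}; counting standard monomials gives mu = 7. Corank 2; j^3 = u^2*v has shape L^2 M (L != M), so D-series; mu = 7 gives D_7.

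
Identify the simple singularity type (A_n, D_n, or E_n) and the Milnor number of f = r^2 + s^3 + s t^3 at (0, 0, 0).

Type E_7, Milnor number mu = 7.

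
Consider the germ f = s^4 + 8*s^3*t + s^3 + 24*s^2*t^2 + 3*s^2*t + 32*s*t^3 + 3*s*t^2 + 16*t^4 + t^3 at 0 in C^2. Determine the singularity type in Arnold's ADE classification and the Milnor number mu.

Type E_6, Milnor number mu = 6.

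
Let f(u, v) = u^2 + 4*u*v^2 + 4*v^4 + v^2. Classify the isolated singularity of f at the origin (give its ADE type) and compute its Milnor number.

Type A_1, Milnor number mu = 1.

The Hessian of f at 0 has rank 2. Corank 0: nondegenerate Morse point, so A_1.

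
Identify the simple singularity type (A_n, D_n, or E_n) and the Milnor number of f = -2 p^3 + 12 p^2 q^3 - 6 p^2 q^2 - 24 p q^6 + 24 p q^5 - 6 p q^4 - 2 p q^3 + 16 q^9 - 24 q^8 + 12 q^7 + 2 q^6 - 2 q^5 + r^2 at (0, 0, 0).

The Hessian of f at 0 is [[0, 0, 0], [0, 0, 0], [0, 0, 2]] with rank 1, so corank 2. A Groebner basis of the Jacobian ideal J(f) in C{p,q,r} is {-p^2 + q^4 - q^3/3, p^3, p^2*q + p^2/3 + q^3/9, p^2 + p*q^2 + q^3/3, r}; counting standard monomials gives mu = 7. Corank 2; j^3 = -2*p^3 is a perfect cube, so E-series; the 4-jet and mu = 7 give E_7.

Type E_7, Milnor number mu = 7.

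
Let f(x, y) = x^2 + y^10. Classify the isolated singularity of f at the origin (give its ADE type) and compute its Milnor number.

The Hessian of f at 0 has rank 1. Corank 1: A-series; mu = 9 gives A_9.

Type A9, Milnor number mu = 9.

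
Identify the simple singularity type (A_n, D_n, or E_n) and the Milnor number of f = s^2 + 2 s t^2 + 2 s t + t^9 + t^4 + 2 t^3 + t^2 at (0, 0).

Type A_{8}, Milnor number mu = 8.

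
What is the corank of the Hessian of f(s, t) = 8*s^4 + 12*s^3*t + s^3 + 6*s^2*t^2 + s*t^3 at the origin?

Hessian at 0 has rank 0.

2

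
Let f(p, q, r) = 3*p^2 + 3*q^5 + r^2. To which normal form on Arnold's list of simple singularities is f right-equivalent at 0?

The Hessian of f at 0 has rank 2. Corank 1: A-series; mu = 4 gives A_4.

A_{4}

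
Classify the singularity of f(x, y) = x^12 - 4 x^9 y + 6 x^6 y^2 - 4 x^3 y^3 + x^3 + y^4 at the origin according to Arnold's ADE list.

E_6

The Hessian of f at 0 is [[0, 0], [0, 0]] with rank 0, so corank 2. A Groebner basis of the Jacobian ideal J(f) in C{x,y} is {y^3, x^2}; counting standard monomials gives mu = 6. Corank 2; j^3 = x^3 is a perfect cube, so E-series; the 4-jet and mu = 6 give E_6.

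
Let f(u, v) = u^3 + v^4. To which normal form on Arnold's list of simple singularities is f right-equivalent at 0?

E6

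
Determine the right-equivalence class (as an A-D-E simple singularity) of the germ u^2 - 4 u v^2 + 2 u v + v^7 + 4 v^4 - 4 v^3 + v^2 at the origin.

A6

The Hessian of f at 0 is [[2, 2], [2, 2]] with rank 1, so corank 1. A Groebner basis of the Jacobian ideal J(f) in C{u,v} is {u^3 + 3*u^2*v + 3*u^2/2 + 2*u*v + u/4 + v/4, -u/2 + v^2 - v/2}; counting standard monomials gives mu = 6. Corank 1: A-series; mu = 6 gives A_6.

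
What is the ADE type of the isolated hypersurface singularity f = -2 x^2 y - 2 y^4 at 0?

The Hessian of f at 0 has rank 0. Corank 2; j^3 = -2*x^2*y has shape L^2 M (L != M), so D-series; mu = 5 gives D_5.

D_5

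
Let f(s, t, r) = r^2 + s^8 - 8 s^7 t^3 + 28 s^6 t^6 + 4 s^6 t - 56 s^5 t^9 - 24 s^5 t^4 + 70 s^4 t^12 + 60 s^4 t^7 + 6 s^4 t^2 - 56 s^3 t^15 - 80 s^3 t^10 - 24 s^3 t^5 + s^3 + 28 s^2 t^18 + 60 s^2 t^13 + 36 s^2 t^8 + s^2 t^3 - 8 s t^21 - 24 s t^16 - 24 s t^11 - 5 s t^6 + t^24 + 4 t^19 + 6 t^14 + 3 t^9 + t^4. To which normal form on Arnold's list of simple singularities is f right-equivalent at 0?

E6

The Hessian of f at 0 has rank 1. Corank 2; j^3 = s^3 is a perfect cube, so E-series; the 4-jet and mu = 6 give E_6.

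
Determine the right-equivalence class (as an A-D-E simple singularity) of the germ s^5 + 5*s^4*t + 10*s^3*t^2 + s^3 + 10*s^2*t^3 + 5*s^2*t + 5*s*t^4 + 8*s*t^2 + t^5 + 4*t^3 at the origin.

D_6

The Hessian of f at 0 is [[0, 0], [0, 0]] with rank 0, so corank 2. A Groebner basis of the Jacobian ideal J(f) in C{s,t} is {s*t/5 + t^4 + 2*t^2/5, s*t^2 + 2*t^3, s^2 + 3*s*t + 2*t^2}; counting standard monomials gives mu = 6. Corank 2; j^3 = (s + t)*(s + 2*t)^2 has shape L^2 M (L != M), so D-series; mu = 6 gives D_6.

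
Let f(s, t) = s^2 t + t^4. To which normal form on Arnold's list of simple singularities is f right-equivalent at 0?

The Hessian of f at 0 has rank 0. Corank 2; j^3 = s^2*t has shape L^2 M (L != M), so D-series; mu = 5 gives D_5.

D_{5}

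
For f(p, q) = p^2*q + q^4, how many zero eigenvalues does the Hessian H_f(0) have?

2

Hessian at 0 has rank 0.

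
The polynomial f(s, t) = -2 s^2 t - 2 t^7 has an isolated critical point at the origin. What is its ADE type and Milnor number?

The Hessian of f at 0 has rank 0. Corank 2; j^3 = -2*s^2*t has shape L^2 M (L != M), so D-series; mu = 8 gives D_8.

Type D_{8}, Milnor number mu = 8.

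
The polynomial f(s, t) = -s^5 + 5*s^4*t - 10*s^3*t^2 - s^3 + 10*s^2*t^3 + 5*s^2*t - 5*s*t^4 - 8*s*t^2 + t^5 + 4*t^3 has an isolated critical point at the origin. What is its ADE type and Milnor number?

The Hessian of f at 0 is [[0, 0], [0, 0]] with rank 0, so corank 2. A Groebner basis of the Jacobian ideal J(f) in C{s,t} is {-s*t/5 + t^4 + 2*t^2/5, s*t^2 - 2*t^3, s^2 - 3*s*t + 2*t^2}; counting standard monomials gives mu = 6. Corank 2; j^3 = -(s - 2*t)^2*(s - t) has shape L^2 M (L != M), so D-series; mu = 6 gives D_6.

Type D_{6}, Milnor number mu = 6.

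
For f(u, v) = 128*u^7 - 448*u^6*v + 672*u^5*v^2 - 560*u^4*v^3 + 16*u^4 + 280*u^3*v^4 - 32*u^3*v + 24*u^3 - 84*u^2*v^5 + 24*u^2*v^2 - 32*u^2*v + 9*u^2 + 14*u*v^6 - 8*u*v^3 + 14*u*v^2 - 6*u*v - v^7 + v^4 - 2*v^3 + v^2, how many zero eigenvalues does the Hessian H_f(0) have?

1

Hessian at 0 has rank 1.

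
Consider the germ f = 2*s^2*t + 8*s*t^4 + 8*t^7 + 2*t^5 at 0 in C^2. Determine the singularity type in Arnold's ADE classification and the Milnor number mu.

The Hessian of f at 0 is [[0, 0], [0, 0]] with rank 0, so corank 2. A Groebner basis of the Jacobian ideal J(f) in C{s,t} is {s*t/2 + t^4, s*t^2, s^2 - 5*s*t/2}; counting standard monomials gives mu = 6. Corank 2; j^3 = 2*s^2*t has shape L^2 M (L != M), so D-series; mu = 6 gives D_6.

Type D_6, Milnor number mu = 6.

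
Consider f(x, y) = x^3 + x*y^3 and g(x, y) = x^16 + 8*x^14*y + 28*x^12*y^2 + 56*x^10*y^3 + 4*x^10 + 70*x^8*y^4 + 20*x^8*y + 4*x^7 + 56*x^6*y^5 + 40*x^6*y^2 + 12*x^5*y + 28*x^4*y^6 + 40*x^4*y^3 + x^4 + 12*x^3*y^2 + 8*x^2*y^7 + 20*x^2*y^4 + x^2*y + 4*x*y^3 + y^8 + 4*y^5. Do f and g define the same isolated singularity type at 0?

No.

The Hessian of f at 0 has rank 0. Corank 2; j^3 = x^3 is a perfect cube, so E-series; the 4-jet and mu = 7 give E_7. The Hessian of g at 0 has rank 0. Corank 2; j^3 = x^2*y has shape L^2 M (L != M), so D-series; mu = 9 gives D_9. f is E_7 but g is D_9, hence not right-equivalent.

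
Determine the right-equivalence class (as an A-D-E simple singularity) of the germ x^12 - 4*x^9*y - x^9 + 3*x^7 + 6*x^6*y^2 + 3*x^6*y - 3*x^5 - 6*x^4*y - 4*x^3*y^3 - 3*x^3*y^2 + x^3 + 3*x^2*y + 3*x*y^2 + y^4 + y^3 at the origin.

The Hessian of f at 0 has rank 0. Corank 2; j^3 = (x + y)^3 is a perfect cube, so E-series; the 4-jet and mu = 6 give E_6.

E_{6}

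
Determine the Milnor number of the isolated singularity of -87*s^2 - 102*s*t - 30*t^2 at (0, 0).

1

The Hessian of f at 0 is [[-174, -102], [-102, -60]] with rank 2, so corank 0. A Groebner basis of the Jacobian ideal J(f) in C{s,t} is {s, t}; counting standard monomials gives mu = 1. Corank 0: nondegenerate Morse point, so A_1.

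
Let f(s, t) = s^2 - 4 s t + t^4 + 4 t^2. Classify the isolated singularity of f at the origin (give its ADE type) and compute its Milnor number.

The Hessian of f at 0 has rank 1. Corank 1: A-series; mu = 3 gives A_3.

Type A3, Milnor number mu = 3.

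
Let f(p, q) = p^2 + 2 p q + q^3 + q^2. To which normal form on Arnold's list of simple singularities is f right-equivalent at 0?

A2

The Hessian of f at 0 is [[2, 2], [2, 2]] with rank 1, so corank 1. A Groebner basis of the Jacobian ideal J(f) in C{p,q} is {q^2, p + q}; counting standard monomials gives mu = 2. Corank 1: A-series; mu = 2 gives A_2.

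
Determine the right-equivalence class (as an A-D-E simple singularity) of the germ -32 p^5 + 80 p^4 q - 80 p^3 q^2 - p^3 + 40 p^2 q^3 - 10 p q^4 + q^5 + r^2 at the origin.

The Hessian of f at 0 is [[0, 0, 0], [0, 0, 0], [0, 0, 2]] with rank 1, so corank 2. A Groebner basis of the Jacobian ideal J(f) in C{p,q,r} is {q^5, p*q^3 - q^4/8, p^2, r}; counting standard monomials gives mu = 8. Corank 2; j^3 = -p^3 is a perfect cube, so E-series; the 5-jet and mu = 8 give E_8.

E_8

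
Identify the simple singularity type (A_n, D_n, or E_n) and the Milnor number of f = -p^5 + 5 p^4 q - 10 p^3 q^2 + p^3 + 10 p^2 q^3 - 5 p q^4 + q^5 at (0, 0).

Type E_{8}, Milnor number mu = 8.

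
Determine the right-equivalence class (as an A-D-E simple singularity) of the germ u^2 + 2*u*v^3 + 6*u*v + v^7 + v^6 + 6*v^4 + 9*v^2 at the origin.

The Hessian of f at 0 is [[2, 6], [6, 18]] with rank 1, so corank 1. A Groebner basis of the Jacobian ideal J(f) in C{u,v} is {u + v^3 + 3*v, u^2 + 6*u*v + 9*v^2}; counting standard monomials gives mu = 6. Corank 1: A-series; mu = 6 gives A_6.

A_{6}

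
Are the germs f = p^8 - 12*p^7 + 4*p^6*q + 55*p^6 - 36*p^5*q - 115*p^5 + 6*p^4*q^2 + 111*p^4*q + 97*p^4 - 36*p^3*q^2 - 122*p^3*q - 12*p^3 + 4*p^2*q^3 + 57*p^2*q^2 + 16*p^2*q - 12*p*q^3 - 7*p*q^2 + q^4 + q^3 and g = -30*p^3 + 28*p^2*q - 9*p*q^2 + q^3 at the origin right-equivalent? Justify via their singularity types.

The Hessian of f at 0 is [[0, 0], [0, 0]] with rank 0, so corank 2. A Groebner basis of the Jacobian ideal J(f) in C{p,q} is {p*q^2 + 4*p*q/5 - 2*q^2/5, 8*p*q/5 + q^3 - 4*q^2/5, p^2 - 4*p*q/5 + 3*q^2/20}; counting standard monomials gives mu = 5. Corank 2; j^3 = -(2*p - q)^2*(3*p - q) has shape L^2 M (L != M), so D-series; mu = 5 gives D_5. The Hessian of g at 0 is [[0, 0], [0, 0]] with rank 0, so corank 2. A Groebner basis of the Jacobian ideal J(g) in C{p,q} is {q^3, p^2 - 3*q^2/26, p*q - 9*q^2/26}; counting standard monomials gives mu = 4. Corank 2; j^3 = -(3*p - q)*(10*p^2 - 6*p*q + q^2) splits into three distinct lines over C (the quadratic factor has nonzero discriminant), so D_4. f is D_5 but g is D_4, hence not right-equivalent.

No.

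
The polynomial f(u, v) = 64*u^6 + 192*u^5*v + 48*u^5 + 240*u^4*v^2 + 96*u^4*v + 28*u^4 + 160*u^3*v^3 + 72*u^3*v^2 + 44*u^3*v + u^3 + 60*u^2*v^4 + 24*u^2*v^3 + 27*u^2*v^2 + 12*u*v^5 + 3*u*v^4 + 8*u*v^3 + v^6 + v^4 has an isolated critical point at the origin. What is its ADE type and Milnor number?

Type E6, Milnor number mu = 6.

The Hessian of f at 0 has rank 0. Corank 2; j^3 = u^3 is a perfect cube, so E-series; the 4-jet and mu = 6 give E_6.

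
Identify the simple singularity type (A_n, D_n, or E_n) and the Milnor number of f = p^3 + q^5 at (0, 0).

Type E_{8}, Milnor number mu = 8.

The Hessian of f at 0 has rank 0. Corank 2; j^3 = p^3 is a perfect cube, so E-series; the 5-jet and mu = 8 give E_8.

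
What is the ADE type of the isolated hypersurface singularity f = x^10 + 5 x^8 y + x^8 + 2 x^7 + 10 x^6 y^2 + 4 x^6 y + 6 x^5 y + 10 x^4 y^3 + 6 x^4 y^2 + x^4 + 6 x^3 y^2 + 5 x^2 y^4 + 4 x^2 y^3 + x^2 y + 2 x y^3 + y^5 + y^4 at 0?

The Hessian of f at 0 has rank 0. Corank 2; j^3 = x^2*y has shape L^2 M (L != M), so D-series; mu = 5 gives D_5.

D_{5}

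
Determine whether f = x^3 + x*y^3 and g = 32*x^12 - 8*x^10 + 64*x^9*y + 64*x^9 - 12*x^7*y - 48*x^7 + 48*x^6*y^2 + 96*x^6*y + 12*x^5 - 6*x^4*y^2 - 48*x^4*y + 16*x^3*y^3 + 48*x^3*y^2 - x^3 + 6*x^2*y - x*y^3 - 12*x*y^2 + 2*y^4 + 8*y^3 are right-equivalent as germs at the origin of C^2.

The Hessian of f at 0 has rank 0. Corank 2; j^3 = x^3 is a perfect cube, so E-series; the 4-jet and mu = 7 give E_7. The Hessian of g at 0 has rank 0. Corank 2; j^3 = -(x - 2*y)^3 is a perfect cube, so E-series; the 4-jet and mu = 7 give E_7. Both have type E_7, hence right-equivalent.

Yes.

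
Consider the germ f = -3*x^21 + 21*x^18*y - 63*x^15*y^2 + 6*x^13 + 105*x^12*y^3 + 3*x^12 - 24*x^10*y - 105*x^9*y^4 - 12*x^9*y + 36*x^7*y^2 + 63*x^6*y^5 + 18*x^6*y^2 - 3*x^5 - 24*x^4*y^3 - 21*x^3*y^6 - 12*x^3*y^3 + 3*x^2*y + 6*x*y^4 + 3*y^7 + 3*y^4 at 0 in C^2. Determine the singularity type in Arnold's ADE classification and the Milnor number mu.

Type D_5, Milnor number mu = 5.

The Hessian of f at 0 has rank 0. Corank 2; j^3 = 3*x^2*y has shape L^2 M (L != M), so D-series; mu = 5 gives D_5.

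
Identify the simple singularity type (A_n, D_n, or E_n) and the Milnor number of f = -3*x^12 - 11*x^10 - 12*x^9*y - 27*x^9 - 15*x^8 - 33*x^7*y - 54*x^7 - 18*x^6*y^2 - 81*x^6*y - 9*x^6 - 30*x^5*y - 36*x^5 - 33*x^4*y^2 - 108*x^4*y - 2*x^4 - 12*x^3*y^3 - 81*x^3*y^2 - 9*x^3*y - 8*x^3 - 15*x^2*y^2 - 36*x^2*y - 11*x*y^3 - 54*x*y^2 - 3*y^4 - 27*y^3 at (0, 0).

Type E7, Milnor number mu = 7.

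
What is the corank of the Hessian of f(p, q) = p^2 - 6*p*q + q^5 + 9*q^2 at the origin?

The Hessian at 0 is [[2, -6], [-6, 18]] of rank 1; hence corank 1.

1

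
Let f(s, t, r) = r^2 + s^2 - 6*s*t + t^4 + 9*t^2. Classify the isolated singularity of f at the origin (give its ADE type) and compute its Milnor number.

Type A_{3}, Milnor number mu = 3.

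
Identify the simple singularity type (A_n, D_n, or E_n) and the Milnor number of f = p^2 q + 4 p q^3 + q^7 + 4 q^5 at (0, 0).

The Hessian of f at 0 has rank 0. Corank 2; j^3 = p^2*q has shape L^2 M (L != M), so D-series; mu = 8 gives D_8.

Type D8, Milnor number mu = 8.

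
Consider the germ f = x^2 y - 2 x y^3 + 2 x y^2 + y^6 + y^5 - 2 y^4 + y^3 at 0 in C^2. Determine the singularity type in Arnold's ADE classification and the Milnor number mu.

Type D7, Milnor number mu = 7.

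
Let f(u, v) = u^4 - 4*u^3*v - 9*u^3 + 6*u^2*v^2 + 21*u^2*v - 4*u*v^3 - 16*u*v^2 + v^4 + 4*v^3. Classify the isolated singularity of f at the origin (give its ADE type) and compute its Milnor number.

The Hessian of f at 0 has rank 0. Corank 2; j^3 = -(u - v)*(3*u - 2*v)^2 has shape L^2 M (L != M), so D-series; mu = 5 gives D_5.

Type D_5, Milnor number mu = 5.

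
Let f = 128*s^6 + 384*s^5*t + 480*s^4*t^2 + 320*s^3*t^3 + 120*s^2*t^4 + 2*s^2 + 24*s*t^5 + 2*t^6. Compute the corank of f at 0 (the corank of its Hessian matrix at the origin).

Hessian at 0 has rank 1.

1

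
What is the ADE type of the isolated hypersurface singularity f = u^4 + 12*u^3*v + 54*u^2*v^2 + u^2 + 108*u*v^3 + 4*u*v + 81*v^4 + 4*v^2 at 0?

A3

The Hessian of f at 0 has rank 1. Corank 1: A-series; mu = 3 gives A_3.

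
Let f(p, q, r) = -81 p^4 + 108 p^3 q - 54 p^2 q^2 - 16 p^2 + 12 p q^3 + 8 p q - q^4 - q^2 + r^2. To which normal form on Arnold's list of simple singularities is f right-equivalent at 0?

The Hessian of f at 0 is [[-32, 8, 0], [8, -2, 0], [0, 0, 2]] with rank 2, so corank 1. A Groebner basis of the Jacobian ideal J(f) in C{p,q,r} is {q^3, p - q/4, r}; counting standard monomials gives mu = 3. Corank 1: A-series; mu = 3 gives A_3.

A3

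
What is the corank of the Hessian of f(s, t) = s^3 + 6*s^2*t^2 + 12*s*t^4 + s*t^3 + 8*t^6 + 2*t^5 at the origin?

Hessian at 0 has rank 0.

2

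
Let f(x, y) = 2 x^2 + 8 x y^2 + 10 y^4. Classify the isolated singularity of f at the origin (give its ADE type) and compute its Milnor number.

Type A_3, Milnor number mu = 3.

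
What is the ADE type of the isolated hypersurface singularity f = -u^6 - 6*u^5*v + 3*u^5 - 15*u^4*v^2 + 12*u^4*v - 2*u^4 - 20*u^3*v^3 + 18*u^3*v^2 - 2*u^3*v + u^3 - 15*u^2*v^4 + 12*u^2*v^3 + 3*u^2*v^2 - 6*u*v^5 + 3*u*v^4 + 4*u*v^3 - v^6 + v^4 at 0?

E6

The Hessian of f at 0 has rank 0. Corank 2; j^3 = u^3 is a perfect cube, so E-series; the 4-jet and mu = 6 give E_6.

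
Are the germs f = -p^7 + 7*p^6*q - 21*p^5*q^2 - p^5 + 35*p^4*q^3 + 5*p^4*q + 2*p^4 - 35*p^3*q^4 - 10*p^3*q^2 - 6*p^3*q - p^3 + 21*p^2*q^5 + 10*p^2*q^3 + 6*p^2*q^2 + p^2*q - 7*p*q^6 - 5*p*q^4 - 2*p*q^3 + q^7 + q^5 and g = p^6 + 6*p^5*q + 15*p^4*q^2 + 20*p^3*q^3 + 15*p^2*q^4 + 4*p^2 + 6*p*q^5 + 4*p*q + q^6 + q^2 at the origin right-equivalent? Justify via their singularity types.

No.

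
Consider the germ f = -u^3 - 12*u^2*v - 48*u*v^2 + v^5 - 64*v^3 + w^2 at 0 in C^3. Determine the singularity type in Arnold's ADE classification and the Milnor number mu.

The Hessian of f at 0 has rank 1. Corank 2; j^3 = -(u + 4*v)^3 is a perfect cube, so E-series; the 5-jet and mu = 8 give E_8.

Type E8, Milnor number mu = 8.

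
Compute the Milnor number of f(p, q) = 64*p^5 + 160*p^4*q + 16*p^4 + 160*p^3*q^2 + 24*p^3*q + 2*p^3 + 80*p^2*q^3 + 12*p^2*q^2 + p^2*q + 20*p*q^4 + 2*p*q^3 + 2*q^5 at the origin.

6

The Hessian of f at 0 has rank 0. Corank 2; j^3 = p^2*(2*p + q) has shape L^2 M (L != M), so D-series; mu = 6 gives D_6.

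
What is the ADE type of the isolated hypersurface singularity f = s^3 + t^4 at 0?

E_6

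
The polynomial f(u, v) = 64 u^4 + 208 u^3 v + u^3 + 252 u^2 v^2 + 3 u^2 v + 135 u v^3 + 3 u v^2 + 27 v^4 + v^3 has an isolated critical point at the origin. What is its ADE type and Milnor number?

Type E_7, Milnor number mu = 7.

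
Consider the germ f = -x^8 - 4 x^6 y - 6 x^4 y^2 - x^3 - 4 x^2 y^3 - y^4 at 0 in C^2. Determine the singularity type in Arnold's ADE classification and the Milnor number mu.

Type E_{6}, Milnor number mu = 6.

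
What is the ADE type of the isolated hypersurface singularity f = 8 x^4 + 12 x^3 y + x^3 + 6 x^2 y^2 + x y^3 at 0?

E_{7}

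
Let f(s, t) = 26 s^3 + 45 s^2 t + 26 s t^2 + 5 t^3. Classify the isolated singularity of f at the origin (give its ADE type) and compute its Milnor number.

Type D4, Milnor number mu = 4.

The Hessian of f at 0 has rank 0. Corank 2; j^3 = (2*s + t)*(13*s^2 + 16*s*t + 5*t^2) splits into three distinct lines over C (the quadratic factor has nonzero discriminant), so D_4.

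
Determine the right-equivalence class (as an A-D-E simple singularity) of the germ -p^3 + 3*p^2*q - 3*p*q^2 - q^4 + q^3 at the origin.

E_6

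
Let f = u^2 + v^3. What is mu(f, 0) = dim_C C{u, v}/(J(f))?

2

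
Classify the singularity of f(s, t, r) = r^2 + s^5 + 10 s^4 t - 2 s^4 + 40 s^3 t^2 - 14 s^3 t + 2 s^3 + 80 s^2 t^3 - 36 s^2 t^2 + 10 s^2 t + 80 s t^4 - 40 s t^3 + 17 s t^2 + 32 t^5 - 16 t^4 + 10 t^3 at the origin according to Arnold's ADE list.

D_4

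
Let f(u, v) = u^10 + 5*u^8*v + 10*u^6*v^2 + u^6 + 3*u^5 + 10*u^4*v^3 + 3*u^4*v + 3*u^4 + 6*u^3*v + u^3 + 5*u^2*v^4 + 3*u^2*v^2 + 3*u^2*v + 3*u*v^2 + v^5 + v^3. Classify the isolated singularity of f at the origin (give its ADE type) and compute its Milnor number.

Type E8, Milnor number mu = 8.

The Hessian of f at 0 has rank 0. Corank 2; j^3 = (u + v)^3 is a perfect cube, so E-series; the 5-jet and mu = 8 give E_8.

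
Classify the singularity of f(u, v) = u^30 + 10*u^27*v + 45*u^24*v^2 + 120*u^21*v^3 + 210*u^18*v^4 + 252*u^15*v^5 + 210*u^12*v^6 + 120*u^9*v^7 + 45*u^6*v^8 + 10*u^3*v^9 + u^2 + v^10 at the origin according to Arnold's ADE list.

The Hessian of f at 0 has rank 1. Corank 1: A-series; mu = 9 gives A_9.

A_{9}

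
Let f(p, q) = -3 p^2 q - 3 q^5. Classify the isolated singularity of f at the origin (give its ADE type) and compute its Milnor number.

Type D6, Milnor number mu = 6.

The Hessian of f at 0 is [[0, 0], [0, 0]] with rank 0, so corank 2. A Groebner basis of the Jacobian ideal J(f) in C{p,q} is {p^2/5 + q^4, p^3, p*q}; counting standard monomials gives mu = 6. Corank 2; j^3 = -3*p^2*q has shape L^2 M (L != M), so D-series; mu = 6 gives D_6.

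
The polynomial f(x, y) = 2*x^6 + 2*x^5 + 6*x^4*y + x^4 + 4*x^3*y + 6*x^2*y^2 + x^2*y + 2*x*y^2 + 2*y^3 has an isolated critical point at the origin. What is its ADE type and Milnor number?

Type D_{4}, Milnor number mu = 4.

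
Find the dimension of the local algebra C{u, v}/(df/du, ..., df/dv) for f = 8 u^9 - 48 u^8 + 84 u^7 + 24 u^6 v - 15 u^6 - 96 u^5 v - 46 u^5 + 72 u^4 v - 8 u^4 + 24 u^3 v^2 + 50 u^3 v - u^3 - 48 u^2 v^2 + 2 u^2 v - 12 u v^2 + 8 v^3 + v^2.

2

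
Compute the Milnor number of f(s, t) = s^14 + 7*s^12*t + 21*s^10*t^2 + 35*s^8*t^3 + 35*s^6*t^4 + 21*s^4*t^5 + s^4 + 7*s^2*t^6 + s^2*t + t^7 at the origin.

8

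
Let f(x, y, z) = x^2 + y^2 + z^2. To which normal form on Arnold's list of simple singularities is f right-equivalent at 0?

The Hessian of f at 0 is [[2, 0, 0], [0, 2, 0], [0, 0, 2]] with rank 3, so corank 0. A Groebner basis of the Jacobian ideal J(f) in C{x,y,z} is {x, y, z}; counting standard monomials gives mu = 1. Corank 0: nondegenerate Morse point, so A_1.

A_{1}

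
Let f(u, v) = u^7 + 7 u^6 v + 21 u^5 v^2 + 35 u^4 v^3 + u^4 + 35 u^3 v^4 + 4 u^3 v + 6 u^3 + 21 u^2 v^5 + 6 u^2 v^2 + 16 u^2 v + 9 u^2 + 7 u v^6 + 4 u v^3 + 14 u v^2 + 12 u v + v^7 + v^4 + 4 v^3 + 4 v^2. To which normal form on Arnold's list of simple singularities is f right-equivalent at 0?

A6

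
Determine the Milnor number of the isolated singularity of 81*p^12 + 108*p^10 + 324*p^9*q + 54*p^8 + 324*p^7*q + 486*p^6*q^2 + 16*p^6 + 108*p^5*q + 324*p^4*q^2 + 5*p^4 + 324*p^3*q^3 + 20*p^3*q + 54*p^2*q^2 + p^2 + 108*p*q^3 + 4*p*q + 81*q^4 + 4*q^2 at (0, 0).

3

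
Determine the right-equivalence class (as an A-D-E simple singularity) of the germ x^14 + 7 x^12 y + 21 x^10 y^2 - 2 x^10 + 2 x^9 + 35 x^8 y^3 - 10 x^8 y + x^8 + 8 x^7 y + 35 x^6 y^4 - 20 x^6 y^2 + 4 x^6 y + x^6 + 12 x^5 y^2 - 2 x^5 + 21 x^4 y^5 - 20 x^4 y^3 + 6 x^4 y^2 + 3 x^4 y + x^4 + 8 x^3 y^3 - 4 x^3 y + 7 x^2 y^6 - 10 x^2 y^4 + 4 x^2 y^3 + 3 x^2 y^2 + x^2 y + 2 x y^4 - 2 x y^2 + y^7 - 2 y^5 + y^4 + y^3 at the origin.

D_5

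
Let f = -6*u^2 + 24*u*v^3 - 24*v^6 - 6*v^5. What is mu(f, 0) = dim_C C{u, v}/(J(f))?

4

The Hessian of f at 0 is [[-12, 0], [0, 0]] with rank 1, so corank 1. A Groebner basis of the Jacobian ideal J(f) in C{u,v} is {-u/2 + v^3, u^2, u*v}; counting standard monomials gives mu = 4. Corank 1: A-series; mu = 4 gives A_4.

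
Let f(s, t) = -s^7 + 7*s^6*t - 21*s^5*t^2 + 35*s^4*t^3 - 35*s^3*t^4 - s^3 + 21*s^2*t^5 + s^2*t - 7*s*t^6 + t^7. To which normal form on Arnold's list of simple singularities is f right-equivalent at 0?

D8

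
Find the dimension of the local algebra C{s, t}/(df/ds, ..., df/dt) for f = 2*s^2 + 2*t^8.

7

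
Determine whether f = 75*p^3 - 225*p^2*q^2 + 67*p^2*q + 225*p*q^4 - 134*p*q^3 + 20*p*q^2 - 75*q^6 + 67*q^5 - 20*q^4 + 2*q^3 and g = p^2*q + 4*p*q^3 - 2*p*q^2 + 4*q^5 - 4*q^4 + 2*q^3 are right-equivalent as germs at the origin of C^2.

Yes.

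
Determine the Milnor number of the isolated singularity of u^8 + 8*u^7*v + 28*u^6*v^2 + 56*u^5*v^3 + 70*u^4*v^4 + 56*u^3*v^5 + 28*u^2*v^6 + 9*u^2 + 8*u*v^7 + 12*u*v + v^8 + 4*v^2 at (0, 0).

7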